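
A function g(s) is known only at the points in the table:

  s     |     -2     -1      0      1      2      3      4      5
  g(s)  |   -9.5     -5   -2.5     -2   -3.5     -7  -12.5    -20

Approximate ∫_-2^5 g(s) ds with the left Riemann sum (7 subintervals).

-42

Δs = 1.
Sum = 1·[(-9.5) + (-5) + (-2.5) + (-2) + (-3.5) + (-7) + (-12.5)] = -42.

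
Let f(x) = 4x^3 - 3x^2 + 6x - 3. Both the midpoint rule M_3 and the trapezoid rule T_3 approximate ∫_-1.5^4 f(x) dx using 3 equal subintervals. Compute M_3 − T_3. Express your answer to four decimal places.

-55.4583

M_3 ≈ 189.826389.
T_3 ≈ 245.284722.
M_3 − T_3 ≈ -55.4583.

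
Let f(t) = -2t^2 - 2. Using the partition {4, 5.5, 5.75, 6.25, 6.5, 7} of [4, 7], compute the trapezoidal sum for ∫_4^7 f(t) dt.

Subinterval widths: 1.5, 0.25, 0.5, 0.25, 0.5.
f(4) = -34, f(5.5) = -62.5, f(5.75) = -68.125, f(6.25) = -80.125, f(6.5) = -86.5, f(7) = -100.
On each subinterval the trapezoid contributes (Δt_i/2)·[f(t_{i-1}) + f(t_i)].
Sum = -193.21875.

-193.21875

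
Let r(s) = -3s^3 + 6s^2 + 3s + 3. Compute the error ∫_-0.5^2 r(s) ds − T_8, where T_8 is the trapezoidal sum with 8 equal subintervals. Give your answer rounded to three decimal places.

0.031

Exact integral: ∫_-0.5^2 r(s) ds = 17.421875.
T_8 ≈ 17.39136.
Error ≈ 17.421875 − 17.39136 ≈ 0.031.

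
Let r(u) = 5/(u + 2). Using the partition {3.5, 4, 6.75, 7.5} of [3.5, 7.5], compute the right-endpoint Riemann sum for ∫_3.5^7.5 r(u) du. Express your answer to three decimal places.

2.383

Subinterval widths: 0.5, 2.75, 0.75.
Right endpoints: 4, 6.75, 7.5.
r(4) = 5/6, r(6.75) = 4/7, r(7.5) = 10/19.
Sum = Σ Δu_i · r(u_i).
Sum ≈ 2.383.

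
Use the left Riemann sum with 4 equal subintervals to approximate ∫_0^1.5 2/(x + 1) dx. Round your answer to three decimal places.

Δx = (1.5 − 0)/4 = 0.375.
Left endpoints: 0, 0.375, 0.75, 1.125.
f(0) = 2, f(0.375) = 16/11, f(0.75) = 8/7, f(1.125) = 16/17.
Sum = Δx · [f(0) + f(0.375) + f(0.75) + f(1.125)].
Sum ≈ 2.077.

2.077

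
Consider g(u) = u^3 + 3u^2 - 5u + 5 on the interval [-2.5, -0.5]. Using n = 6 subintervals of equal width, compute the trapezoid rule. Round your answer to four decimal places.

30.6944

Δu = (-0.5 − (-2.5))/6 = 1/3.
g(-2.5) = 20.625, g(-13/6) = 4265/216, g(-11/6) = 3907/216, g(-1.5) = 15.875, g(-7/6) = 2879/216, g(-5/6) = 2305/216, g(-0.5) = 8.125.
T_6 = (Δu/2)·[g(u_0) + 2g(u_1) + ... + 2g(u_{5}) + g(u_6)].
Sum ≈ 30.6944.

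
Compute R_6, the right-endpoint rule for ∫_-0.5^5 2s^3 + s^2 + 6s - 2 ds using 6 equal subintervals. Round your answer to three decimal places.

Δs = (5 − (-0.5))/6 = 11/12.
Right endpoints: 5/12, 4/3, 2.25, 19/6, 49/12, 5.
f(5/12) = 707/864, f(4/3) = 338/27, f(2.25) = 39.34375, f(19/6) = 4889/54, f(49/12) = 151495/864, f(5) = 303.
Sum = Δs · [f(5/12) + f(4/3) + f(2.25) + ...].
Sum ≈ 569.762.

569.762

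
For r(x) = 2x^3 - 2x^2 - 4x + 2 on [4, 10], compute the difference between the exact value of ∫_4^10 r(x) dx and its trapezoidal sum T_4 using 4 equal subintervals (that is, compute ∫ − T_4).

-90

Exact integral: ∫_4^10 r(x) dx = 4092.
T_4 = 4182.
Error = 4092 − 4182 = -90.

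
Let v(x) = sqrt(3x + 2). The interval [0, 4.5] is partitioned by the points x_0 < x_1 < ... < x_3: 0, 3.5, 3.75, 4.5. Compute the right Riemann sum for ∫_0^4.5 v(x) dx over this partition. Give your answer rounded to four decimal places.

16.2371

Subinterval widths: 3.5, 0.25, 0.75.
Right endpoints: 3.5, 3.75, 4.5.
v(3.5) ≈ 3.5355, v(3.75) ≈ 3.6401, v(4.5) ≈ 3.9370.
Sum = Σ Δx_i · v(x_i).
Sum ≈ 16.2371.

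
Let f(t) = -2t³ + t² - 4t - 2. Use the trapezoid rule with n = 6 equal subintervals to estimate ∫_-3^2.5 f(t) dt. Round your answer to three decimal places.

31.603

Δt = (2.5 − (-3))/6 = 11/12.
f(-3) = 73, f(-25/12) = 24847/864, f(-7/6) = 389/54, f(-0.25) = -0.90625, f(2/3) = -130/27, f(19/12) = -11893/864, f(2.5) = -37.
T_6 = (Δt/2)·[f(t_0) + 2f(t_1) + ... + 2f(t_{5}) + f(t_6)].
Sum ≈ 31.603.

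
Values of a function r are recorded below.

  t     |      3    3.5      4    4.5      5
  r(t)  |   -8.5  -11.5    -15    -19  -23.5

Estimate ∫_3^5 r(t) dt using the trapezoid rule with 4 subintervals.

-30.75

Δt = 0.5.
T_4 = (0.5/2)·[(-8.5) + 2·(-11.5) + 2·(-15) + 2·(-19) + (-23.5)] = -30.75.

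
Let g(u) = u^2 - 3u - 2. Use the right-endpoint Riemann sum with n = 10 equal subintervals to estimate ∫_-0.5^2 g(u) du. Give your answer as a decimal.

Δu = (2 − (-0.5))/10 = 0.25.
Right endpoints: -0.25, 0, 0.25, 0.5, 0.75, 1, 1.25, 1.5, 1.75, 2.
g(-0.25) = -1.1875, g(0) = -2, g(0.25) = -2.6875, g(0.5) = -3.25, g(0.75) = -3.6875, g(1) = -4, g(1.25) = -4.1875, g(1.5) = -4.25, g(1.75) = -4.1875, g(2) = -4.
Sum = Δu · [g(-0.25) + g(0) + g(0.25) + ...].
Sum = -8.359375.

-8.359375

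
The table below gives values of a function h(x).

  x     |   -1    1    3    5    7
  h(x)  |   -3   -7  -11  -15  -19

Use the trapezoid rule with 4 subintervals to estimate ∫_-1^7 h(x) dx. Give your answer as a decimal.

Δx = 2.
T_4 = (2/2)·[(-3) + 2·(-7) + 2·(-11) + 2·(-15) + (-19)] = -88.

-88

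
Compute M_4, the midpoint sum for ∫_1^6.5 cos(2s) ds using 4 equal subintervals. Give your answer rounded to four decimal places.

Δs = (6.5 − 1)/4 = 1.375.
Midpoints: 1.6875, 3.0625, 4.4375, 5.8125.
f(1.6875) ≈ -0.9729, f(3.0625) ≈ 0.9875, f(4.4375) ≈ -0.8526, f(5.8125) ≈ 0.5887.
Sum = Δs · [f(1.6875) + f(3.0625) + f(4.4375) + f(5.8125)].
Sum ≈ -0.3428.

-0.3428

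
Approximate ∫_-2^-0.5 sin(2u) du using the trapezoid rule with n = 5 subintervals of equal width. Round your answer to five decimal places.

Δu = (-0.5 − (-2))/5 = 0.3.
f(-2) ≈ 0.75680, f(-1.7) ≈ 0.25554, f(-1.4) ≈ -0.33499, f(-1.1) ≈ -0.80850, f(-0.8) ≈ -0.99957, f(-0.5) ≈ -0.84147.
T_5 = (Δu/2)·[f(u_0) + 2f(u_1) + ... + 2f(u_{4}) + f(u_5)].
Sum ≈ -0.57896.

-0.57896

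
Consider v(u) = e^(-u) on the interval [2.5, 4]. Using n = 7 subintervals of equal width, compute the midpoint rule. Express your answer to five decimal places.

0.06365

Δu = (4 − 2.5)/7 = 3/14.
Midpoints: 73/28, 79/28, 85/28, 3.25, 97/28, 103/28, 109/28.
v(73/28) ≈ 0.07374, v(79/28) ≈ 0.05952, v(85/28) ≈ 0.04804, v(3.25) ≈ 0.03877, v(97/28) ≈ 0.03130, v(103/28) ≈ 0.02526, v(109/28) ≈ 0.02039.
Sum = Δu · [v(73/28) + v(79/28) + v(85/28) + ...].
Sum ≈ 0.06365.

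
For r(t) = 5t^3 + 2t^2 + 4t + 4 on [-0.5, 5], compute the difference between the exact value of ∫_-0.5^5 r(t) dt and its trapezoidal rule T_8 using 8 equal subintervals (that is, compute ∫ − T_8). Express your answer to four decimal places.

-15.4893

Exact integral: ∫_-0.5^5 r(t) dt ≈ 936.088542.
T_8 ≈ 951.577881.
Error ≈ 936.088542 − 951.577881 ≈ -15.4893.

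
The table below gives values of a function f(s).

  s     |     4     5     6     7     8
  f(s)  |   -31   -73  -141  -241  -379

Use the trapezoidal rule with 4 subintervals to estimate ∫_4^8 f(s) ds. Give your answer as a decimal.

-660

Δs = 1.
T_4 = (1/2)·[(-31) + 2·(-73) + 2·(-141) + 2·(-241) + (-379)] = -660.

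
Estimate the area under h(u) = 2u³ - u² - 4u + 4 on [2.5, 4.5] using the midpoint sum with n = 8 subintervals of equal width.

Δu = (4.5 − 2.5)/8 = 0.25.
Midpoints: 2.625, 2.875, 3.125, 3.375, 3.625, 3.875, 4.125, 4.375.
h(2.625) = 22.78515625, h(2.875) = 31.76171875, h(3.125) = 42.76953125, h(3.375) = 55.99609375, h(3.625) = 71.62890625, h(3.875) = 89.85546875, h(4.125) = 110.86328125, h(4.375) = 134.83984375.
Sum = Δu · [h(2.625) + h(2.875) + h(3.125) + ...].
Sum = 140.125.

140.125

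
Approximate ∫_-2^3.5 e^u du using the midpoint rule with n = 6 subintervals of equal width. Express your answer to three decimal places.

Δu = (3.5 − (-2))/6 = 11/12.
Midpoints: -37/24, -0.625, 7/24, 29/24, 2.125, 73/24.
f(-37/24) ≈ 0.214, f(-0.625) ≈ 0.535, f(7/24) ≈ 1.339, f(29/24) ≈ 3.348, f(2.125) ≈ 8.373, f(73/24) ≈ 20.940.
Sum = Δu · [f(-37/24) + f(-0.625) + f(7/24) + ...].
Sum ≈ 31.853.

31.853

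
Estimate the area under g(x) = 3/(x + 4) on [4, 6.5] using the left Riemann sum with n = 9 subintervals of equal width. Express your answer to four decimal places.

0.8283

Δx = (6.5 − 4)/9 = 5/18.
Left endpoints: 4, 77/18, 41/9, 29/6, 46/9, 97/18, 17/3, 107/18, 56/9.
g(4) = 0.375, g(77/18) = 54/149, g(41/9) = 27/77, g(29/6) = 18/53, g(46/9) = 27/82, g(97/18) = 54/169, g(17/3) = 9/29, g(107/18) = 54/179, g(56/9) = 27/92.
Sum = Δx · [g(4) + g(77/18) + g(41/9) + ...].
Sum ≈ 0.8283.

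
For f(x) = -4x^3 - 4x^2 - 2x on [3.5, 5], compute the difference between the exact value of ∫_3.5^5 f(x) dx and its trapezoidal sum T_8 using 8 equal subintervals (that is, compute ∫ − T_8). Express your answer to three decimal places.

0.483

Exact integral: ∫_3.5^5 f(x) dx = -597.1875.
T_8 ≈ -597.67090.
Error ≈ -597.1875 − (-597.67090) ≈ 0.483.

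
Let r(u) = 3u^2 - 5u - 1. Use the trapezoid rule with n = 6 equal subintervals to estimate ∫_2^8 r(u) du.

351

Δu = (8 − 2)/6 = 1.
r(2) = 1, r(3) = 11, r(4) = 27, r(5) = 49, r(6) = 77, r(7) = 111, r(8) = 151.
T_6 = (Δu/2)·[r(u_0) + 2r(u_1) + ... + 2r(u_{5}) + r(u_6)].
Sum = 351.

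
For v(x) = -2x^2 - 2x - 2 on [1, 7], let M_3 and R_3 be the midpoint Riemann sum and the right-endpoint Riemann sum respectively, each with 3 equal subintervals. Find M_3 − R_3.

120

M_3 = -284.
R_3 = -404.
M_3 − R_3 = 120.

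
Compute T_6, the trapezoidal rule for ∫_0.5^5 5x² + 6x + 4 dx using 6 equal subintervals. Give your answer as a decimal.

Δx = (5 − 0.5)/6 = 0.75.
f(0.5) = 8.25, f(1.25) = 19.3125, f(2) = 36, f(2.75) = 58.3125, f(3.5) = 86.25, f(4.25) = 119.8125, f(5) = 159.
T_6 = (Δx/2)·[f(x_0) + 2f(x_1) + ... + 2f(x_{5}) + f(x_6)].
Sum = 302.484375.

302.484375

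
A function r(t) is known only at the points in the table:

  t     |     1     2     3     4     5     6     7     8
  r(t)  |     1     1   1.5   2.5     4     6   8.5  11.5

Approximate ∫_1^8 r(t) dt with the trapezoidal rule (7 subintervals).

Δt = 1.
T_7 = (1/2)·[1 + 2·1 + 2·1.5 + 2·2.5 + 2·4 + 2·6 + 2·8.5 + 11.5] = 29.75.

29.75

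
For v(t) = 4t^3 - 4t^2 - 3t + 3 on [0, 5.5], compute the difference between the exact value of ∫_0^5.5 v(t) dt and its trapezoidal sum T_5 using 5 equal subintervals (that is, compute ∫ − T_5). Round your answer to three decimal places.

Exact integral: ∫_0^5.5 v(t) dt ≈ 664.35417.
T_5 = 696.52.
Error ≈ 664.35417 − 696.52 ≈ -32.166.

-32.166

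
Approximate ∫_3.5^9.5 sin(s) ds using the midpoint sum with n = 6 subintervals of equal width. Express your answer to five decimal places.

Δs = (9.5 − 3.5)/6 = 1.
Midpoints: 4, 5, 6, 7, 8, 9.
f(4) ≈ -0.75680, f(5) ≈ -0.95892, f(6) ≈ -0.27942, f(7) ≈ 0.65699, f(8) ≈ 0.98936, f(9) ≈ 0.41212.
Sum = Δs · [f(4) + f(5) + f(6) + ...].
Sum ≈ 0.06332.

0.06332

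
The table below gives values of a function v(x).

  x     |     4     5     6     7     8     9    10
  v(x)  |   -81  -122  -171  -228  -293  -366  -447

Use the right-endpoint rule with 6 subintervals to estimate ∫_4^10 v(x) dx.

Δx = 1.
Sum = 1·[(-122) + (-171) + (-228) + (-293) + (-366) + (-447)] = -1627.

-1627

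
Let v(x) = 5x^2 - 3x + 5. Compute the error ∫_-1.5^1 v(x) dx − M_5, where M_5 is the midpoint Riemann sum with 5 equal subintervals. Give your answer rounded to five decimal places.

0.26042

Exact integral: ∫_-1.5^1 v(x) dx ≈ 21.6666667.
M_5 = 21.40625.
Error ≈ 21.6666667 − 21.40625 ≈ 0.26042.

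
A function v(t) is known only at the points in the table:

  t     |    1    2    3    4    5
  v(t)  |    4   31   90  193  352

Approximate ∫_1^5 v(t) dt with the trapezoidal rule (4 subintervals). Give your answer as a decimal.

492

Δt = 1.
T_4 = (1/2)·[4 + 2·31 + 2·90 + 2·193 + 352] = 492.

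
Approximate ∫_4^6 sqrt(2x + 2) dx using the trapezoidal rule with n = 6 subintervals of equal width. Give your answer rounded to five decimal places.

Δx = (6 − 4)/6 = 1/3.
f(4) ≈ 3.16228, f(13/3) ≈ 3.26599, f(14/3) ≈ 3.36650, f(5) ≈ 3.46410, f(16/3) ≈ 3.55903, f(17/3) ≈ 3.65148, f(6) ≈ 3.74166.
T_6 = (Δx/2)·[f(x_0) + 2f(x_1) + ... + 2f(x_{5}) + f(x_6)].
Sum ≈ 6.91969.

6.91969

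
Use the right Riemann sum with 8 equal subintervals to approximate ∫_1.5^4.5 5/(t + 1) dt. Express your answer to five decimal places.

3.74516

Δt = (4.5 − 1.5)/8 = 0.375.
Right endpoints: 1.875, 2.25, 2.625, 3, 3.375, 3.75, 4.125, 4.5.
f(1.875) = 40/23, f(2.25) = 20/13, f(2.625) = 40/29, f(3) = 1.25, f(3.375) = 8/7, f(3.75) = 20/19, f(4.125) = 40/41, f(4.5) = 10/11.
Sum = Δt · [f(1.875) + f(2.25) + f(2.625) + ...].
Sum ≈ 3.74516.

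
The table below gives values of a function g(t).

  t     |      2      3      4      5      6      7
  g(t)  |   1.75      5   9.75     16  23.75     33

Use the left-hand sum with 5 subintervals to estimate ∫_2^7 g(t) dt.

56.25

Δt = 1.
Sum = 1·[1.75 + 5 + 9.75 + 16 + 23.75] = 56.25.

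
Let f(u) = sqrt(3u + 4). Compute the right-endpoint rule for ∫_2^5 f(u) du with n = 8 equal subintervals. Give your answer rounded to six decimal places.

11.599797

Δu = (5 − 2)/8 = 0.375.
Right endpoints: 2.375, 2.75, 3.125, 3.5, 3.875, 4.25, 4.625, 5.
f(2.375) ≈ 3.335416, f(2.75) ≈ 3.500000, f(3.125) ≈ 3.657185, f(3.5) ≈ 3.807887, f(3.875) ≈ 3.952847, f(4.25) ≈ 4.092676, f(4.625) ≈ 4.227884, f(5) ≈ 4.358899.
Sum = Δu · [f(2.375) + f(2.75) + f(3.125) + ...].
Sum ≈ 11.599797.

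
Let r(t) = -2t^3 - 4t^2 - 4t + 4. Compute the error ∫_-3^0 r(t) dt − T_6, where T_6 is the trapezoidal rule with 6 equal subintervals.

-0.625

Exact integral: ∫_-3^0 r(t) dt = 34.5.
T_6 = 35.125.
Error = 34.5 − 35.125 = -0.625.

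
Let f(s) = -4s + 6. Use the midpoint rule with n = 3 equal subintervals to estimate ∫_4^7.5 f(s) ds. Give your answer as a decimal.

-59.5

Δs = (7.5 − 4)/3 = 7/6.
Midpoints: 55/12, 5.75, 83/12.
f(55/12) = -37/3, f(5.75) = -17, f(83/12) = -65/3.
Sum = Δs · [f(55/12) + f(5.75) + f(83/12)].
Sum = -59.5.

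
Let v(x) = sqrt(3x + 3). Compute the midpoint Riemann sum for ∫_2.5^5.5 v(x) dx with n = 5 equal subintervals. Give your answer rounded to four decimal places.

11.5765

Δx = (5.5 − 2.5)/5 = 0.6.
Midpoints: 2.8, 3.4, 4, 4.6, 5.2.
v(2.8) ≈ 3.3764, v(3.4) ≈ 3.6332, v(4) ≈ 3.8730, v(4.6) ≈ 4.0988, v(5.2) ≈ 4.3128.
Sum = Δx · [v(2.8) + v(3.4) + v(4) + v(4.6) + v(5.2)].
Sum ≈ 11.5765.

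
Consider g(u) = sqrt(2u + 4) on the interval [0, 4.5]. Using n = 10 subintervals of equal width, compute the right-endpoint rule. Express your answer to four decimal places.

13.3149

Δu = (4.5 − 0)/10 = 0.45.
Right endpoints: 0.45, 0.9, 1.35, 1.8, 2.25, 2.7, 3.15, 3.6, 4.05, 4.5.
g(0.45) ≈ 2.2136, g(0.9) ≈ 2.4083, g(1.35) ≈ 2.5884, g(1.8) ≈ 2.7568, g(2.25) ≈ 2.9155, g(2.7) ≈ 3.0659, g(3.15) ≈ 3.2094, g(3.6) ≈ 3.3466, g(4.05) ≈ 3.4785, g(4.5) ≈ 3.6056.
Sum = Δu · [g(0.45) + g(0.9) + g(1.35) + ...].
Sum ≈ 13.3149.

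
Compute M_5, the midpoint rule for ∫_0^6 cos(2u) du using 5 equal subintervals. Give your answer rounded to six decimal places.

Δu = (6 − 0)/5 = 1.2.
Midpoints: 0.6, 1.8, 3, 4.2, 5.4.
f(0.6) ≈ 0.362358, f(1.8) ≈ -0.896758, f(3) ≈ 0.960170, f(4.2) ≈ -0.519289, f(5.4) ≈ -0.194330.
Sum = Δu · [f(0.6) + f(1.8) + f(3) + f(4.2) + f(5.4)].
Sum ≈ -0.345419.

-0.345419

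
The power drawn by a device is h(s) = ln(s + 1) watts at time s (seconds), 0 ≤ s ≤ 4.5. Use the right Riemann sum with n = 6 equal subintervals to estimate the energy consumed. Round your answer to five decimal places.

Δs = (4.5 − 0)/6 = 0.75.
Right endpoints: 0.75, 1.5, 2.25, 3, 3.75, 4.5.
h(0.75) ≈ 0.55962, h(1.5) ≈ 0.91629, h(2.25) ≈ 1.17865, h(3) ≈ 1.38629, h(3.75) ≈ 1.55814, h(4.5) ≈ 1.70475.
Sum = Δs · [h(0.75) + h(1.5) + h(2.25) + ...].
Sum ≈ 5.47781.

5.47781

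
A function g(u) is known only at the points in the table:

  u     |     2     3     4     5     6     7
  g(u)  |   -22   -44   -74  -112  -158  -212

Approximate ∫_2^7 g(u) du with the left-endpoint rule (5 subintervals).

Δu = 1.
Sum = 1·[(-22) + (-44) + (-74) + (-112) + (-158)] = -410.

-410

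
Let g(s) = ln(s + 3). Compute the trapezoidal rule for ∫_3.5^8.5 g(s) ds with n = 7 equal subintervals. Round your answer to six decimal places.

Δs = (8.5 − 3.5)/7 = 5/7.
g(3.5) ≈ 1.871802, g(59/14) ≈ 1.976063, g(69/14) ≈ 2.070473, g(79/14) ≈ 2.156733, g(89/14) ≈ 2.236140, g(99/14) ≈ 2.309703, g(109/14) ≈ 2.378223, g(8.5) ≈ 2.442347.
T_7 = (Δs/2)·[g(s_0) + 2g(s_1) + ... + 2g(s_{6}) + g(s_7)].
Sum ≈ 10.917435.

10.917435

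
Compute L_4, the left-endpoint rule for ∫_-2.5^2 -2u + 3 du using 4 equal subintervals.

20.8125

Δu = (2 − (-2.5))/4 = 1.125.
Left endpoints: -2.5, -1.375, -0.25, 0.875.
f(-2.5) = 8, f(-1.375) = 5.75, f(-0.25) = 3.5, f(0.875) = 1.25.
Sum = Δu · [f(-2.5) + f(-1.375) + f(-0.25) + f(0.875)].
Sum = 20.8125.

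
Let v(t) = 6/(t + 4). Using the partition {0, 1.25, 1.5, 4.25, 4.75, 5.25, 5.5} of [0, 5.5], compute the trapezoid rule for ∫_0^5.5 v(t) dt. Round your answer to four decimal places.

Subinterval widths: 1.25, 0.25, 2.75, 0.5, 0.5, 0.25.
v(0) = 1.5, v(1.25) = 8/7, v(1.5) = 12/11, v(4.25) = 8/11, v(4.75) = 24/35, v(5.25) = 24/37, v(5.5) = 12/19.
On each subinterval the trapezoid contributes (Δt_i/2)·[v(t_{i-1}) + v(t_i)].
Sum ≈ 5.2779.

5.2779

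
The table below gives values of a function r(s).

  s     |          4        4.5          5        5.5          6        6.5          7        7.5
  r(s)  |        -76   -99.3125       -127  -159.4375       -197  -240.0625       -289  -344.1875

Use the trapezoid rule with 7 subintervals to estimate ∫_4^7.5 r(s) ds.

-660.953125

Δs = 0.5.
T_7 = (0.5/2)·[(-76) + 2·(-99.3125) + 2·(-127) + 2·(-159.4375) + 2·(-197) + 2·(-240.0625) + 2·(-289) + (-344.1875)] = -660.953125.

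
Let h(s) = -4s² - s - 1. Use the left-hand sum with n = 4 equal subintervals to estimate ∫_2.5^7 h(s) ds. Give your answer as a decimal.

Δs = (7 − 2.5)/4 = 1.125.
Left endpoints: 2.5, 3.625, 4.75, 5.875.
h(2.5) = -28.5, h(3.625) = -57.1875, h(4.75) = -96, h(5.875) = -144.9375.
Sum = Δs · [h(2.5) + h(3.625) + h(4.75) + h(5.875)].
Sum = -367.453125.

-367.453125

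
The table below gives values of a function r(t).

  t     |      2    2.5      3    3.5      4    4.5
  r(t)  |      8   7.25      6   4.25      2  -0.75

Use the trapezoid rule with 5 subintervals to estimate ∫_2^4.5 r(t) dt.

11.5625

Δt = 0.5.
T_5 = (0.5/2)·[8 + 2·7.25 + 2·6 + 2·4.25 + 2·2 + (-0.75)] = 11.5625.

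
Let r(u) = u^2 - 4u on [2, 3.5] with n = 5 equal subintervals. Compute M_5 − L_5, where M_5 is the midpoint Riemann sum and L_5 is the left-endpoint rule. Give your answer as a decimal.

0.30375

M_5 = -4.88625.
L_5 = -5.19.
M_5 − L_5 = 0.30375.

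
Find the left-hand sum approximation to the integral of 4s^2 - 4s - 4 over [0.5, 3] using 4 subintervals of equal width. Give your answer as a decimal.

1.171875

Δs = (3 − 0.5)/4 = 0.625.
Left endpoints: 0.5, 1.125, 1.75, 2.375.
f(0.5) = -5, f(1.125) = -3.4375, f(1.75) = 1.25, f(2.375) = 9.0625.
Sum = Δs · [f(0.5) + f(1.125) + f(1.75) + f(2.375)].
Sum = 1.171875.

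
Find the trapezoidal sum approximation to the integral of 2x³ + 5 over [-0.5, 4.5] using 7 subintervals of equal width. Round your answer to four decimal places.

Δx = (4.5 − (-0.5))/7 = 5/7.
f(-0.5) = 4.75, f(3/14) = 6887/1372, f(13/14) = 9057/1372, f(23/14) = 19027/1372, f(33/14) = 42797/1372, f(43/14) = 86367/1372, f(53/14) = 155737/1372, f(4.5) = 187.25.
T_7 = (Δx/2)·[f(x_0) + 2f(x_1) + ... + 2f(x_{6}) + f(x_7)].
Sum ≈ 235.1020.

235.1020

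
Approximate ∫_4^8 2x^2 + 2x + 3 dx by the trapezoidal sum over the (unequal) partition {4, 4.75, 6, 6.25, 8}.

Subinterval widths: 0.75, 1.25, 0.25, 1.75.
f(4) = 43, f(4.75) = 57.625, f(6) = 87, f(6.25) = 93.625, f(8) = 147.
On each subinterval the trapezoid contributes (Δx_i/2)·[f(x_{i-1}) + f(x_i)].
Sum = 361.25.

361.25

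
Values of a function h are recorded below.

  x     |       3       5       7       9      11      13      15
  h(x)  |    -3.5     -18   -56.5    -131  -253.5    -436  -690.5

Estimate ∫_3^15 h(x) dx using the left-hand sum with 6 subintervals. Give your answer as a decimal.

-1797

Δx = 2.
Sum = 2·[(-3.5) + (-18) + (-56.5) + (-131) + (-253.5) + (-436)] = -1797.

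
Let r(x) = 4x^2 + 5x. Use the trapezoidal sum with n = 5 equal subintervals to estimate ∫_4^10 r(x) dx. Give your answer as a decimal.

1463.76

Δx = (10 − 4)/5 = 1.2.
r(4) = 84, r(5.2) = 134.16, r(6.4) = 195.84, r(7.6) = 269.04, r(8.8) = 353.76, r(10) = 450.
T_5 = (Δx/2)·[r(x_0) + 2r(x_1) + ... + 2r(x_{4}) + r(x_5)].
Sum = 1463.76.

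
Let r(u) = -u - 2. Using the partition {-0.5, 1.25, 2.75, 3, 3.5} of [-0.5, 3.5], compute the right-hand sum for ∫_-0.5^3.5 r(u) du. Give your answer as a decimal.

Subinterval widths: 1.75, 1.5, 0.25, 0.5.
Right endpoints: 1.25, 2.75, 3, 3.5.
r(1.25) = -3.25, r(2.75) = -4.75, r(3) = -5, r(3.5) = -5.5.
Sum = Σ Δu_i · r(u_i).
Sum = -16.8125.

-16.8125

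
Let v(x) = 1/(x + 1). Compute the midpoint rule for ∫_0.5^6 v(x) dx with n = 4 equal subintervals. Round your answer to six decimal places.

1.510839

Δx = (6 − 0.5)/4 = 1.375.
Midpoints: 1.1875, 2.5625, 3.9375, 5.3125.
v(1.1875) = 16/35, v(2.5625) = 16/57, v(3.9375) = 16/79, v(5.3125) = 16/101.
Sum = Δx · [v(1.1875) + v(2.5625) + v(3.9375) + v(5.3125)].
Sum ≈ 1.510839.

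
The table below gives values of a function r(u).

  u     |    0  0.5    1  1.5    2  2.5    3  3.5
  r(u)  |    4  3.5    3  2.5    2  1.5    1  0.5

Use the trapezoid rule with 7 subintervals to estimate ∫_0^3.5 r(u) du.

Δu = 0.5.
T_7 = (0.5/2)·[4 + 2·3.5 + 2·3 + 2·2.5 + 2·2 + 2·1.5 + 2·1 + 0.5] = 7.875.

7.875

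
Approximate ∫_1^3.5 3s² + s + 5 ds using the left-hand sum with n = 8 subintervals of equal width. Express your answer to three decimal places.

54.458

Δs = (3.5 − 1)/8 = 0.3125.
Left endpoints: 1, 1.3125, 1.625, 1.9375, 2.25, 2.5625, 2.875, 3.1875.
f(1) = 9, f(1.3125) = 11.48046875, f(1.625) = 14.546875, f(1.9375) = 18.19921875, f(2.25) = 22.4375, f(2.5625) = 27.26171875, f(2.875) = 32.671875, f(3.1875) = 38.66796875.
Sum = Δs · [f(1) + f(1.3125) + f(1.625) + ...].
Sum ≈ 54.458.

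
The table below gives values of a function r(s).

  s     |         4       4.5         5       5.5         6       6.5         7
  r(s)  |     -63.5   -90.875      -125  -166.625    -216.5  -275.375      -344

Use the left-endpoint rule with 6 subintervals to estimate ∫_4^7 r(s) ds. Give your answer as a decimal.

-468.9375

Δs = 0.5.
Sum = 0.5·[(-63.5) + (-90.875) + (-125) + (-166.625) + (-216.5) + (-275.375)] = -468.9375.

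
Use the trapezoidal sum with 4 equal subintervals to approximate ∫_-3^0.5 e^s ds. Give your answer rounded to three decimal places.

Δs = (0.5 − (-3))/4 = 0.875.
f(-3) ≈ 0.050, f(-2.125) ≈ 0.119, f(-1.25) ≈ 0.287, f(-0.375) ≈ 0.687, f(0.5) ≈ 1.649.
T_4 = (Δs/2)·[f(s_0) + 2f(s_1) + 2f(s_2) + 2f(s_3) + f(s_4)].
Sum ≈ 1.700.

1.700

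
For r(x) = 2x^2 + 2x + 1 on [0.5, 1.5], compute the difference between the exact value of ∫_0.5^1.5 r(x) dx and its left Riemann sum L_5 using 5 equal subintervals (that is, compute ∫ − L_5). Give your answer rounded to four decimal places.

Exact integral: ∫_0.5^1.5 r(x) dx ≈ 5.166667.
L_5 = 4.58.
Error ≈ 5.166667 − 4.58 ≈ 0.5867.

0.5867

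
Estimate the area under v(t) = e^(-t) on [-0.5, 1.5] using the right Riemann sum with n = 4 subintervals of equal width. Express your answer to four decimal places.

Δt = (1.5 − (-0.5))/4 = 0.5.
Right endpoints: 0, 0.5, 1, 1.5.
v(0) ≈ 1.0000, v(0.5) ≈ 0.6065, v(1) ≈ 0.3679, v(1.5) ≈ 0.2231.
Sum = Δt · [v(0) + v(0.5) + v(1) + v(1.5)].
Sum ≈ 1.0988.

1.0988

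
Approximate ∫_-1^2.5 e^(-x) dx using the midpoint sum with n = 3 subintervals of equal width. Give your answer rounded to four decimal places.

2.4924

Δx = (2.5 − (-1))/3 = 7/6.
Midpoints: -5/12, 0.75, 23/12.
f(-5/12) ≈ 1.5169, f(0.75) ≈ 0.4724, f(23/12) ≈ 0.1471.
Sum = Δx · [f(-5/12) + f(0.75) + f(23/12)].
Sum ≈ 2.4924.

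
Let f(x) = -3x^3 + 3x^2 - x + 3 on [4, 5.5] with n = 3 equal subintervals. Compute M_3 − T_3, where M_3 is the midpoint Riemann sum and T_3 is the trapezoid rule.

M_3 = -393.3046875.
T_3 = -397.03125.
M_3 − T_3 = 3.7265625.

3.7265625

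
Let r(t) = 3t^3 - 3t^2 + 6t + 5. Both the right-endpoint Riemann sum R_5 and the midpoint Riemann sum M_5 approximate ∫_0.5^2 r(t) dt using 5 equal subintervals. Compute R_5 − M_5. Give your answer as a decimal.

R_5 = 26.22.
M_5 = 22.7353125.
R_5 − M_5 = 3.4846875.

3.4846875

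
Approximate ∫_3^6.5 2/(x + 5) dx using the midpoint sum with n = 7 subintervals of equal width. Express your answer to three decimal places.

Δx = (6.5 − 3)/7 = 0.5.
Midpoints: 3.25, 3.75, 4.25, 4.75, 5.25, 5.75, 6.25.
f(3.25) = 8/33, f(3.75) = 8/35, f(4.25) = 8/37, f(4.75) = 8/39, f(5.25) = 8/41, f(5.75) = 8/43, f(6.25) = 8/45.
Sum = Δx · [f(3.25) + f(3.75) + f(4.25) + ...].
Sum ≈ 0.726.

0.726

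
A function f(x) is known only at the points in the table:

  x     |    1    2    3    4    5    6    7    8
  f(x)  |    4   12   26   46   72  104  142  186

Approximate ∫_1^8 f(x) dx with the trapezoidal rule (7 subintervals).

497

Δx = 1.
T_7 = (1/2)·[4 + 2·12 + 2·26 + 2·46 + 2·72 + 2·104 + 2·142 + 186] = 497.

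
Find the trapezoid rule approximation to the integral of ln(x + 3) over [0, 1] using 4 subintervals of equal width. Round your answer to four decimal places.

1.2489

Δx = (1 − 0)/4 = 0.25.
f(0) ≈ 1.0986, f(0.25) ≈ 1.1787, f(0.5) ≈ 1.2528, f(0.75) ≈ 1.3218, f(1) ≈ 1.3863.
T_4 = (Δx/2)·[f(x_0) + 2f(x_1) + 2f(x_2) + 2f(x_3) + f(x_4)].
Sum ≈ 1.2489.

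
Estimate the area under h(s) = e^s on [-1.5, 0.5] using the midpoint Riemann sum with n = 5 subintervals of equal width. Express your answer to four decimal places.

Δs = (0.5 − (-1.5))/5 = 0.4.
Midpoints: -1.3, -0.9, -0.5, -0.1, 0.3.
h(-1.3) ≈ 0.2725, h(-0.9) ≈ 0.4066, h(-0.5) ≈ 0.6065, h(-0.1) ≈ 0.9048, h(0.3) ≈ 1.3499.
Sum = Δs · [h(-1.3) + h(-0.9) + h(-0.5) + h(-0.1) + h(0.3)].
Sum ≈ 1.4161.

1.4161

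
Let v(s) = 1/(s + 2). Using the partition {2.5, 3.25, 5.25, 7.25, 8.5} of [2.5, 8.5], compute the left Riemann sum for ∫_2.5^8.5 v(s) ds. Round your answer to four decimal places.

0.9586

Subinterval widths: 0.75, 2, 2, 1.25.
Left endpoints: 2.5, 3.25, 5.25, 7.25.
v(2.5) = 2/9, v(3.25) = 4/21, v(5.25) = 4/29, v(7.25) = 4/37.
Sum = Σ Δs_i · v(s_i).
Sum ≈ 0.9586.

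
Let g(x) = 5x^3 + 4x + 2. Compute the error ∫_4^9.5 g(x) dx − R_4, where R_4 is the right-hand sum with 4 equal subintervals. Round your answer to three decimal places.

Exact integral: ∫_4^9.5 g(x) dx = 10020.828125.
R_4 ≈ 12938.65332.
Error ≈ 10020.828125 − 12938.65332 ≈ -2917.825.

-2917.825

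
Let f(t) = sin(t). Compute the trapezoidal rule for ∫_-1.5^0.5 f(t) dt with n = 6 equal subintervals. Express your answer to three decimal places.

Δt = (0.5 − (-1.5))/6 = 1/3.
f(-1.5) ≈ -0.997, f(-7/6) ≈ -0.919, f(-5/6) ≈ -0.740, f(-0.5) ≈ -0.479, f(-1/6) ≈ -0.166, f(1/6) ≈ 0.166, f(0.5) ≈ 0.479.
T_6 = (Δt/2)·[f(t_0) + 2f(t_1) + ... + 2f(t_{5}) + f(t_6)].
Sum ≈ -0.799.

-0.799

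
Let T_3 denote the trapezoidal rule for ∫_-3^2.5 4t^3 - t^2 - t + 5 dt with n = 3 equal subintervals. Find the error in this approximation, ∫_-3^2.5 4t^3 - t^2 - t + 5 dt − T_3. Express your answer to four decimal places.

12.3241

Exact integral: ∫_-3^2.5 f(t) dt ≈ -27.270833.
T_3 ≈ -39.594907.
Error ≈ -27.270833 − (-39.594907) ≈ 12.3241.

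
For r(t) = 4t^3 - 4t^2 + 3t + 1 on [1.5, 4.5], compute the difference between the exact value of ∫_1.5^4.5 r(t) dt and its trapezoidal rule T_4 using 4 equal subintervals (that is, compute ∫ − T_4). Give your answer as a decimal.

Exact integral: ∫_1.5^4.5 r(t) dt = 318.
T_4 = 327.
Error = 318 − 327 = -9.

-9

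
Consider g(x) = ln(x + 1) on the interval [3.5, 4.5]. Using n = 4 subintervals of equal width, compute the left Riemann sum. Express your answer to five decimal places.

1.58247

Δx = (4.5 − 3.5)/4 = 0.25.
Left endpoints: 3.5, 3.75, 4, 4.25.
g(3.5) ≈ 1.50408, g(3.75) ≈ 1.55814, g(4) ≈ 1.60944, g(4.25) ≈ 1.65823.
Sum = Δx · [g(3.5) + g(3.75) + g(4) + g(4.25)].
Sum ≈ 1.58247.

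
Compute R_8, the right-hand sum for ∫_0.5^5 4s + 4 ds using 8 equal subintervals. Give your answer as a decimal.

72.5625

Δs = (5 − 0.5)/8 = 0.5625.
Right endpoints: 1.0625, 1.625, 2.1875, 2.75, 3.3125, 3.875, 4.4375, 5.
f(1.0625) = 8.25, f(1.625) = 10.5, f(2.1875) = 12.75, f(2.75) = 15, f(3.3125) = 17.25, f(3.875) = 19.5, f(4.4375) = 21.75, f(5) = 24.
Sum = Δs · [f(1.0625) + f(1.625) + f(2.1875) + ...].
Sum = 72.5625.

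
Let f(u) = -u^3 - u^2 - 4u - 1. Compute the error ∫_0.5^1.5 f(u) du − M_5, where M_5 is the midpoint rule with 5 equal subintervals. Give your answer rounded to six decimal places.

Exact integral: ∫_0.5^1.5 f(u) du ≈ -7.33333333.
M_5 = -7.32.
Error ≈ -7.33333333 − (-7.32) ≈ -0.013333.

-0.013333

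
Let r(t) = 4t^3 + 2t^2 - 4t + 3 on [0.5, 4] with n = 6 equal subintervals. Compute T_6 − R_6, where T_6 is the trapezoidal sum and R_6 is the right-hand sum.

-79.625

T_6 ≈ 283.27720.
R_6 ≈ 362.90220.
T_6 − R_6 = -79.625.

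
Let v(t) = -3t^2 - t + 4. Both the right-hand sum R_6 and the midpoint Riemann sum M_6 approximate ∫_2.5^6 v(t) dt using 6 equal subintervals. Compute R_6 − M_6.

R_6 ≈ -228.89757.
M_6 ≈ -200.95226.
R_6 − M_6 = -27.9453125.

-27.9453125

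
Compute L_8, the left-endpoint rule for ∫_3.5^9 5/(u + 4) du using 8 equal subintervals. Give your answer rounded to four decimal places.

2.8495

Δu = (9 − 3.5)/8 = 0.6875.
Left endpoints: 3.5, 4.1875, 4.875, 5.5625, 6.25, 6.9375, 7.625, 8.3125.
f(3.5) = 2/3, f(4.1875) = 80/131, f(4.875) = 40/71, f(5.5625) = 80/153, f(6.25) = 20/41, f(6.9375) = 16/35, f(7.625) = 40/93, f(8.3125) = 80/197.
Sum = Δu · [f(3.5) + f(4.1875) + f(4.875) + ...].
Sum ≈ 2.8495.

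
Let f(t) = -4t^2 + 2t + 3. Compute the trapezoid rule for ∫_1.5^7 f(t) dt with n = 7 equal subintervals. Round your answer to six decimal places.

-391.846939

Δt = (7 − 1.5)/7 = 11/14.
f(1.5) = -3, f(16/7) = -653/49, f(43/14) = -1401/49, f(27/7) = -2391/49, f(65/14) = -3623/49, f(38/7) = -5097/49, f(87/14) = -6813/49, f(7) = -179.
T_7 = (Δt/2)·[f(t_0) + 2f(t_1) + ... + 2f(t_{6}) + f(t_7)].
Sum ≈ -391.846939.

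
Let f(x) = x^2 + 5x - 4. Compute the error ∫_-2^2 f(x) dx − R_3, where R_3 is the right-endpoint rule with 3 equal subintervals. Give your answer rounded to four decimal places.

Exact integral: ∫_-2^2 f(x) dx ≈ -10.666667.
R_3 ≈ 3.851852.
Error ≈ -10.666667 − 3.851852 ≈ -14.5185.

-14.5185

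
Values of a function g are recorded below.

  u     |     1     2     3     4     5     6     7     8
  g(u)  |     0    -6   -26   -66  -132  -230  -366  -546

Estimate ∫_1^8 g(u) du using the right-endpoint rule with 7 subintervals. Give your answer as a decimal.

Δu = 1.
Sum = 1·[(-6) + (-26) + (-66) + (-132) + (-230) + (-366) + (-546)] = -1372.

-1372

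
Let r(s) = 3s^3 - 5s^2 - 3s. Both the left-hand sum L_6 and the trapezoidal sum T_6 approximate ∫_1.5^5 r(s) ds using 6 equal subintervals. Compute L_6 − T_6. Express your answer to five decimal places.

-70.18229

L_6 ≈ 162.7510127.
T_6 ≈ 232.9333044.
L_6 − T_6 ≈ -70.18229.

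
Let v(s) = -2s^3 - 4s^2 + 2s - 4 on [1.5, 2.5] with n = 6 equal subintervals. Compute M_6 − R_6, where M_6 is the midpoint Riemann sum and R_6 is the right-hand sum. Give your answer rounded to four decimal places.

3.3194

M_6 ≈ -33.296296.
R_6 ≈ -36.615741.
M_6 − R_6 ≈ 3.3194.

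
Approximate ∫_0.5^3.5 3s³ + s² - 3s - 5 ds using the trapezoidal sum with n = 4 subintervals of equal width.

Δs = (3.5 − 0.5)/4 = 0.75.
f(0.5) = -5.875, f(1.25) = -1.328125, f(2) = 17, f(2.75) = 56.703125, f(3.5) = 125.375.
T_4 = (Δs/2)·[f(s_0) + 2f(s_1) + 2f(s_2) + 2f(s_3) + f(s_4)].
Sum = 99.09375.

99.09375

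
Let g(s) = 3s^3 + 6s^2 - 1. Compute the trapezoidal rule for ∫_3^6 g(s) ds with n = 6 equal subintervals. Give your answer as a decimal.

1292.0625

Δs = (6 − 3)/6 = 0.5.
g(3) = 134, g(3.5) = 201.125, g(4) = 287, g(4.5) = 393.875, g(5) = 524, g(5.5) = 679.625, g(6) = 863.
T_6 = (Δs/2)·[g(s_0) + 2g(s_1) + ... + 2g(s_{5}) + g(s_6)].
Sum = 1292.0625.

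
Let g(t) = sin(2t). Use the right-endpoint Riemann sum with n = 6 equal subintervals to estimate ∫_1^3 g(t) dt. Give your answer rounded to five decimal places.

Δt = (3 − 1)/6 = 1/3.
Right endpoints: 4/3, 5/3, 2, 7/3, 8/3, 3.
g(4/3) ≈ 0.45727, g(5/3) ≈ -0.19057, g(2) ≈ -0.75680, g(7/3) ≈ -0.99895, g(8/3) ≈ -0.81333, g(3) ≈ -0.27942.
Sum = Δt · [g(4/3) + g(5/3) + g(2) + ...].
Sum ≈ -0.86060.

-0.86060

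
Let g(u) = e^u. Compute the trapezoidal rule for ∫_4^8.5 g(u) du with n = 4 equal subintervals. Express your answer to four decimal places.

5362.2701

Δu = (8.5 − 4)/4 = 1.125.
g(4) ≈ 54.5982, g(5.125) ≈ 168.1741, g(6.25) ≈ 518.0128, g(7.375) ≈ 1595.5918, g(8.5) ≈ 4914.7688.
T_4 = (Δu/2)·[g(u_0) + 2g(u_1) + 2g(u_2) + 2g(u_3) + g(u_4)].
Sum ≈ 5362.2701.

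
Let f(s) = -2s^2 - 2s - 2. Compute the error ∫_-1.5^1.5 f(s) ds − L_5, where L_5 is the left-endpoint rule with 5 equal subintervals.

-1.44

Exact integral: ∫_-1.5^1.5 f(s) ds = -10.5.
L_5 = -9.06.
Error = -10.5 − (-9.06) = -1.44.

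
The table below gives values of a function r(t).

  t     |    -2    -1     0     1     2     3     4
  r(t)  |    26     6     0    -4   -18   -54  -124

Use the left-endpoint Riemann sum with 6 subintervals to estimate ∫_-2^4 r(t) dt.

Δt = 1.
Sum = 1·[26 + 6 + 0 + (-4) + (-18) + (-54)] = -44.

-44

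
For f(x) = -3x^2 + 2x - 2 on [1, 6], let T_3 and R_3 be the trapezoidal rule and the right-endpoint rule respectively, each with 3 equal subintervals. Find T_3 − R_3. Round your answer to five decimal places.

79.16667

T_3 ≈ -196.9444444.
R_3 ≈ -276.1111111.
T_3 − R_3 ≈ 79.16667.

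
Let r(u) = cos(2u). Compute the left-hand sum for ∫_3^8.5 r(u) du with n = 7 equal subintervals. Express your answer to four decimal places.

0.2176

Δu = (8.5 − 3)/7 = 11/14.
Left endpoints: 3, 53/14, 32/7, 75/14, 43/7, 97/14, 54/7.
r(3) ≈ 0.9602, r(53/14) ≈ 0.2788, r(32/7) ≈ -0.9605, r(75/14) ≈ -0.2776, r(43/7) ≈ 0.9609, r(97/14) ≈ 0.2764, r(54/7) ≈ -0.9612.
Sum = Δu · [r(3) + r(53/14) + r(32/7) + ...].
Sum ≈ 0.2176.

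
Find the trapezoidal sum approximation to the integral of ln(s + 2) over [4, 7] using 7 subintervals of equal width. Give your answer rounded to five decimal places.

6.02361

Δs = (7 − 4)/7 = 3/7.
f(4) ≈ 1.79176, f(31/7) ≈ 1.86075, f(34/7) ≈ 1.92529, f(37/7) ≈ 1.98592, f(40/7) ≈ 2.04307, f(43/7) ≈ 2.09714, f(46/7) ≈ 2.14843, f(7) ≈ 2.19722.
T_7 = (Δs/2)·[f(s_0) + 2f(s_1) + ... + 2f(s_{6}) + f(s_7)].
Sum ≈ 6.02361.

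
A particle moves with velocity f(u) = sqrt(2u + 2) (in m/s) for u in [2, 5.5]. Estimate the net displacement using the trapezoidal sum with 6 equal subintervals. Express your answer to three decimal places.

10.721

Δu = (5.5 − 2)/6 = 7/12.
f(2) ≈ 2.449, f(31/12) ≈ 2.677, f(19/6) ≈ 2.887, f(3.75) ≈ 3.082, f(13/3) ≈ 3.266, f(59/12) ≈ 3.440, f(5.5) ≈ 3.606.
T_6 = (Δu/2)·[f(u_0) + 2f(u_1) + ... + 2f(u_{5}) + f(u_6)].
Sum ≈ 10.721.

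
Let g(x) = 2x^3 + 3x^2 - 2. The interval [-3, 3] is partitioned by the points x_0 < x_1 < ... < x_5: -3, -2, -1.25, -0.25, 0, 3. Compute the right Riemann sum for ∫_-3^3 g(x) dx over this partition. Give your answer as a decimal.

Subinterval widths: 1, 0.75, 1, 0.25, 3.
Right endpoints: -2, -1.25, -0.25, 0, 3.
g(-2) = -6, g(-1.25) = -1.21875, g(-0.25) = -1.84375, g(0) = -2, g(3) = 79.
Sum = Σ Δx_i · g(x_i).
Sum = 227.7421875.

227.7421875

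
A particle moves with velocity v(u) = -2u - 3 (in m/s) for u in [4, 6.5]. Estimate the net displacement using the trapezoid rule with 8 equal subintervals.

-33.75

Δu = (6.5 − 4)/8 = 0.3125.
v(4) = -11, v(4.3125) = -11.625, v(4.625) = -12.25, v(4.9375) = -12.875, v(5.25) = -13.5, v(5.5625) = -14.125, v(5.875) = -14.75, v(6.1875) = -15.375, v(6.5) = -16.
T_8 = (Δu/2)·[v(u_0) + 2v(u_1) + ... + 2v(u_{7}) + v(u_8)].
Sum = -33.75.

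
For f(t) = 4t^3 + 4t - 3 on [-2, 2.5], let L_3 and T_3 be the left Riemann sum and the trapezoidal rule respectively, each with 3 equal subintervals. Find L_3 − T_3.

L_3 = -65.25.
T_3 = 19.125.
L_3 − T_3 = -84.375.

-84.375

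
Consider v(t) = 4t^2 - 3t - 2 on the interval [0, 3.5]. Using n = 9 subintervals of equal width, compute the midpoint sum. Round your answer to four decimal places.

31.6152

Δt = (3.5 − 0)/9 = 7/18.
Midpoints: 7/36, 7/12, 35/36, 49/36, 1.75, 77/36, 91/36, 35/12, 119/36.
v(7/36) = -197/81, v(7/12) = -43/18, v(35/36) = -92/81, v(49/36) = 215/162, v(1.75) = 5, v(77/36) = 1601/162, v(91/36) = 1294/81, v(35/12) = 419/18, v(119/36) = 2575/81.
Sum = Δt · [v(7/36) + v(7/12) + v(35/36) + ...].
Sum ≈ 31.6152.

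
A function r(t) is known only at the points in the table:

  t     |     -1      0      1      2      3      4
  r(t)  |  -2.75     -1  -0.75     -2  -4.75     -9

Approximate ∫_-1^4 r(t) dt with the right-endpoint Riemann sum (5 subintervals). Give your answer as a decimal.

Δt = 1.
Sum = 1·[(-1) + (-0.75) + (-2) + (-4.75) + (-9)] = -17.5.

-17.5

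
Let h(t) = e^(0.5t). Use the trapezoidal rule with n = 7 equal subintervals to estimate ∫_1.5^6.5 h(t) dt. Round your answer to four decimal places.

47.8489

Δt = (6.5 − 1.5)/7 = 5/7.
h(1.5) ≈ 2.1170, h(31/14) ≈ 3.0257, h(41/14) ≈ 4.3245, h(51/14) ≈ 6.1807, h(61/14) ≈ 8.8337, h(71/14) ≈ 12.6254, h(81/14) ≈ 18.0448, h(6.5) ≈ 25.7903.
T_7 = (Δt/2)·[h(t_0) + 2h(t_1) + ... + 2h(t_{6}) + h(t_7)].
Sum ≈ 47.8489.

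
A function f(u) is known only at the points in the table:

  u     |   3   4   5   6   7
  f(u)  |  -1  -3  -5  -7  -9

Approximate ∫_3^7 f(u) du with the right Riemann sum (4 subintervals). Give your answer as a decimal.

Δu = 1.
Sum = 1·[(-3) + (-5) + (-7) + (-9)] = -24.

-24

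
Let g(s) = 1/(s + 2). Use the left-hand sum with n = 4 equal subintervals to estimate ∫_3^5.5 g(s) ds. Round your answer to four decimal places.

0.4270

Δs = (5.5 − 3)/4 = 0.625.
Left endpoints: 3, 3.625, 4.25, 4.875.
g(3) = 0.2, g(3.625) = 8/45, g(4.25) = 0.16, g(4.875) = 8/55.
Sum = Δs · [g(3) + g(3.625) + g(4.25) + g(4.875)].
Sum ≈ 0.4270.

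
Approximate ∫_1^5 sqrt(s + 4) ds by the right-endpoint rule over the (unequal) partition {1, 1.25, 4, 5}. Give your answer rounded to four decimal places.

Subinterval widths: 0.25, 2.75, 1.
Right endpoints: 1.25, 4, 5.
f(1.25) ≈ 2.2913, f(4) ≈ 2.8284, f(5) ≈ 3.0000.
Sum = Σ Δs_i · f(s_i).
Sum ≈ 11.3510.

11.3510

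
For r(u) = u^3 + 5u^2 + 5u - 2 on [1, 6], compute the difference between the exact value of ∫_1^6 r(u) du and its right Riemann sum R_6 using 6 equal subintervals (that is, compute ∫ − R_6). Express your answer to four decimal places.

-181.8866

Exact integral: ∫_1^6 r(u) du ≈ 759.583333.
R_6 ≈ 941.469907.
Error ≈ 759.583333 − 941.469907 ≈ -181.8866.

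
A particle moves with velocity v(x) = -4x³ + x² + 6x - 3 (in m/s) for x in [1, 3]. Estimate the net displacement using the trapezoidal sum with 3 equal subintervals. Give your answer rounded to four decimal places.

Δx = (3 − 1)/3 = 2/3.
v(1) = 0, v(5/3) = -236/27, v(7/3) = -928/27, v(3) = -84.
T_3 = (Δx/2)·[v(x_0) + 2v(x_1) + 2v(x_2) + v(x_3)].
Sum ≈ -56.7407.

-56.7407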